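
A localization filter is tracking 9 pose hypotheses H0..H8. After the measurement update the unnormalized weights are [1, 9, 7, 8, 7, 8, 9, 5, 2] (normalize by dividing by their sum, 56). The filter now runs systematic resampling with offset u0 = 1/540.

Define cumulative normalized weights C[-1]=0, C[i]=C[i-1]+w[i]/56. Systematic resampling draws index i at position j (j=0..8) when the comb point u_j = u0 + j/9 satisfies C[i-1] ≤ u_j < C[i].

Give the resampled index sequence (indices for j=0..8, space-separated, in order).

0 1 2 3 3 4 5 6 7

C = [1/56, 5/28, 17/56, 25/56, 4/7, 5/7, 7/8, 27/28, 1]
j=0: u_0=1/540 ∈ [0, 1/56) → index 0
j=1: u_1=61/540 ∈ [1/56, 5/28) → index 1
j=2: u_2=121/540 ∈ [5/28, 17/56) → index 2
j=3: u_3=181/540 ∈ [17/56, 25/56) → index 3
j=4: u_4=241/540 ∈ [17/56, 25/56) → index 3
j=5: u_5=301/540 ∈ [25/56, 4/7) → index 4
j=6: u_6=361/540 ∈ [4/7, 5/7) → index 5
j=7: u_7=421/540 ∈ [5/7, 7/8) → index 6
j=8: u_8=481/540 ∈ [7/8, 27/28) → index 7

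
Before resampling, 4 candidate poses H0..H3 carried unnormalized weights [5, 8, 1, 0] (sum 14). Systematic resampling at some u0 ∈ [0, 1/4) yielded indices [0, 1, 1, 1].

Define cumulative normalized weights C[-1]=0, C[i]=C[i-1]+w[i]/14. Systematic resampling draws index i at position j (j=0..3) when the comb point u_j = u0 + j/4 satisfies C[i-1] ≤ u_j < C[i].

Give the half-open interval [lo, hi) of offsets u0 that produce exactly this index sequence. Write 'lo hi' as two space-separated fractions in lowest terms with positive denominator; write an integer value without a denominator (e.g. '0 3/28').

3/28 5/28

C = [5/14, 13/14, 1, 1]
j=0 picked index 0: u0 ∈ [0, 5/14)
j=1 picked index 1: u0 ∈ [3/28, 19/28)
j=2 picked index 1: u0 ∈ [-1/7, 3/7)
j=3 picked index 1: u0 ∈ [-11/28, 5/28)
intersection: [3/28, 5/28)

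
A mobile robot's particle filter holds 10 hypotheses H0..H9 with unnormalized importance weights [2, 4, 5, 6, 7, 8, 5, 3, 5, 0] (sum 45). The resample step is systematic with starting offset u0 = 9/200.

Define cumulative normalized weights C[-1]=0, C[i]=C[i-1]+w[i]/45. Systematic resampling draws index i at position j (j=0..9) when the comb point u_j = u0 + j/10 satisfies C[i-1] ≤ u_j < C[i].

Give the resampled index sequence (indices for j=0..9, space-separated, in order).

C = [2/45, 2/15, 11/45, 17/45, 8/15, 32/45, 37/45, 8/9, 1, 1]
j=0: u_0=9/200 ∈ [2/45, 2/15) → index 1
j=1: u_1=29/200 ∈ [2/15, 11/45) → index 2
j=2: u_2=49/200 ∈ [11/45, 17/45) → index 3
j=3: u_3=69/200 ∈ [11/45, 17/45) → index 3
j=4: u_4=89/200 ∈ [17/45, 8/15) → index 4
j=5: u_5=109/200 ∈ [8/15, 32/45) → index 5
j=6: u_6=129/200 ∈ [8/15, 32/45) → index 5
j=7: u_7=149/200 ∈ [32/45, 37/45) → index 6
j=8: u_8=169/200 ∈ [37/45, 8/9) → index 7
j=9: u_9=189/200 ∈ [8/9, 1) → index 8

1 2 3 3 4 5 5 6 7 8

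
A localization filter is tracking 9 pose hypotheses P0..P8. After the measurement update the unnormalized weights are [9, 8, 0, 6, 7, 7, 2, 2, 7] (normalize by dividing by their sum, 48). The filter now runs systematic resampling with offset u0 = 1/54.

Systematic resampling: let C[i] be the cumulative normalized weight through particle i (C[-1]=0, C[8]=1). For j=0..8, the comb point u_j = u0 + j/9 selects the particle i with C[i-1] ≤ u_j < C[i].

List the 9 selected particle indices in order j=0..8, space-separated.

C = [3/16, 17/48, 17/48, 23/48, 5/8, 37/48, 13/16, 41/48, 1]
j=0: u_0=1/54 ∈ [0, 3/16) → index 0
j=1: u_1=7/54 ∈ [0, 3/16) → index 0
j=2: u_2=13/54 ∈ [3/16, 17/48) → index 1
j=3: u_3=19/54 ∈ [3/16, 17/48) → index 1
j=4: u_4=25/54 ∈ [17/48, 23/48) → index 3
j=5: u_5=31/54 ∈ [23/48, 5/8) → index 4
j=6: u_6=37/54 ∈ [5/8, 37/48) → index 5
j=7: u_7=43/54 ∈ [37/48, 13/16) → index 6
j=8: u_8=49/54 ∈ [41/48, 1) → index 8

0 0 1 1 3 4 5 6 8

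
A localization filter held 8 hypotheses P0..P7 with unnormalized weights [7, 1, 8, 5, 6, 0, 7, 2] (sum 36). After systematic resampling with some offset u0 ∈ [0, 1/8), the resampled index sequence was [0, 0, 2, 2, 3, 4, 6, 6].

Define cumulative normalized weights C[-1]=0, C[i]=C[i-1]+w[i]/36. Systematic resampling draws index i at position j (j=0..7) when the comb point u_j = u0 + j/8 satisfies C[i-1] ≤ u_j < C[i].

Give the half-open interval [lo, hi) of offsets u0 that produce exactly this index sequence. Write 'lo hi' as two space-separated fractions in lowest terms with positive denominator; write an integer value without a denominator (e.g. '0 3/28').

0 5/72

C = [7/36, 2/9, 4/9, 7/12, 3/4, 3/4, 17/18, 1]
j=0 picked index 0: u0 ∈ [0, 7/36)
j=1 picked index 0: u0 ∈ [-1/8, 5/72)
j=2 picked index 2: u0 ∈ [-1/36, 7/36)
j=3 picked index 2: u0 ∈ [-11/72, 5/72)
j=4 picked index 3: u0 ∈ [-1/18, 1/12)
j=5 picked index 4: u0 ∈ [-1/24, 1/8)
j=6 picked index 6: u0 ∈ [0, 7/36)
j=7 picked index 6: u0 ∈ [-1/8, 5/72)
intersection: [0, 5/72)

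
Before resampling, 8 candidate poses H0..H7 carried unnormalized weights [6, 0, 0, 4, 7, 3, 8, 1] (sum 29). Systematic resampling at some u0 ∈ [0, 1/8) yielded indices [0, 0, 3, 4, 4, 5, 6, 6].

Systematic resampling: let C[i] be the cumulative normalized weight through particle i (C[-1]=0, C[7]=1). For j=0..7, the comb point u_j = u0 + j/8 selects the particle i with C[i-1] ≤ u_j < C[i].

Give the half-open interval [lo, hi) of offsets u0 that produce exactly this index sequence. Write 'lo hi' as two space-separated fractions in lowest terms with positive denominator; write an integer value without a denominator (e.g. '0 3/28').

0 15/232

C = [6/29, 6/29, 6/29, 10/29, 17/29, 20/29, 28/29, 1]
j=0 picked index 0: u0 ∈ [0, 6/29)
j=1 picked index 0: u0 ∈ [-1/8, 19/232)
j=2 picked index 3: u0 ∈ [-5/116, 11/116)
j=3 picked index 4: u0 ∈ [-7/232, 49/232)
j=4 picked index 4: u0 ∈ [-9/58, 5/58)
j=5 picked index 5: u0 ∈ [-9/232, 15/232)
j=6 picked index 6: u0 ∈ [-7/116, 25/116)
j=7 picked index 6: u0 ∈ [-43/232, 21/232)
intersection: [0, 15/232)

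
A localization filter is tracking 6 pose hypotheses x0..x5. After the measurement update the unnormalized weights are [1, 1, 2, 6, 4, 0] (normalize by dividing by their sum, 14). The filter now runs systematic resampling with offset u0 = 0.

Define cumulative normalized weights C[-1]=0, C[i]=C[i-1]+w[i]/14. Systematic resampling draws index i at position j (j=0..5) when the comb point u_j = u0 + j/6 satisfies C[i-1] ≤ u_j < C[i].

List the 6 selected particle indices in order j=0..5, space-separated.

C = [1/14, 1/7, 2/7, 5/7, 1, 1]
j=0: u_0=0 ∈ [0, 1/14) → index 0
j=1: u_1=1/6 ∈ [1/7, 2/7) → index 2
j=2: u_2=1/3 ∈ [2/7, 5/7) → index 3
j=3: u_3=1/2 ∈ [2/7, 5/7) → index 3
j=4: u_4=2/3 ∈ [2/7, 5/7) → index 3
j=5: u_5=5/6 ∈ [5/7, 1) → index 4

0 2 3 3 3 4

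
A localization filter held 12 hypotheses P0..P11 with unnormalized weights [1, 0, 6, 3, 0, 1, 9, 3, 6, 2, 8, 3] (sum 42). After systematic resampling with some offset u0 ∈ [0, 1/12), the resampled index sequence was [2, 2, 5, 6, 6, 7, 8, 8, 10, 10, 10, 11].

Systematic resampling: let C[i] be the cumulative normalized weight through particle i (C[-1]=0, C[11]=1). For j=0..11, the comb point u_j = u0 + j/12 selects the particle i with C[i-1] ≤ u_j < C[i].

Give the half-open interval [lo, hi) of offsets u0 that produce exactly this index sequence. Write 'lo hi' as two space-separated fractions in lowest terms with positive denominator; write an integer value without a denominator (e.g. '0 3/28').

1/14 1/12

C = [1/42, 1/42, 1/6, 5/21, 5/21, 11/42, 10/21, 23/42, 29/42, 31/42, 13/14, 1]
j=0 picked index 2: u0 ∈ [1/42, 1/6)
j=1 picked index 2: u0 ∈ [-5/84, 1/12)
j=2 picked index 5: u0 ∈ [1/14, 2/21)
j=3 picked index 6: u0 ∈ [1/84, 19/84)
j=4 picked index 6: u0 ∈ [-1/14, 1/7)
j=5 picked index 7: u0 ∈ [5/84, 11/84)
j=6 picked index 8: u0 ∈ [1/21, 4/21)
j=7 picked index 8: u0 ∈ [-1/28, 3/28)
j=8 picked index 10: u0 ∈ [1/14, 11/42)
j=9 picked index 10: u0 ∈ [-1/84, 5/28)
j=10 picked index 10: u0 ∈ [-2/21, 2/21)
j=11 picked index 11: u0 ∈ [1/84, 1/12)
intersection: [1/14, 1/12)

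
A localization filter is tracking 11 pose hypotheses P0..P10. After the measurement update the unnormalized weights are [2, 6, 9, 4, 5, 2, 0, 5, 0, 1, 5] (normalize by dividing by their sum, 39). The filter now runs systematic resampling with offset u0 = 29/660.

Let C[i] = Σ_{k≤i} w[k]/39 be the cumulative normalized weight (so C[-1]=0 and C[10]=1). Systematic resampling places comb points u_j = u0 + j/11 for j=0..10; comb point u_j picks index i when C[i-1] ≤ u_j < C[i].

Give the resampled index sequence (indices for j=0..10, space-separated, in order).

0 1 2 2 2 3 4 5 7 9 10

C = [2/39, 8/39, 17/39, 7/13, 2/3, 28/39, 28/39, 11/13, 11/13, 34/39, 1]
j=0: u_0=29/660 ∈ [0, 2/39) → index 0
j=1: u_1=89/660 ∈ [2/39, 8/39) → index 1
j=2: u_2=149/660 ∈ [8/39, 17/39) → index 2
j=3: u_3=19/60 ∈ [8/39, 17/39) → index 2
j=4: u_4=269/660 ∈ [8/39, 17/39) → index 2
j=5: u_5=329/660 ∈ [17/39, 7/13) → index 3
j=6: u_6=389/660 ∈ [7/13, 2/3) → index 4
j=7: u_7=449/660 ∈ [2/3, 28/39) → index 5
j=8: u_8=509/660 ∈ [28/39, 11/13) → index 7
j=9: u_9=569/660 ∈ [11/13, 34/39) → index 9
j=10: u_10=629/660 ∈ [34/39, 1) → index 10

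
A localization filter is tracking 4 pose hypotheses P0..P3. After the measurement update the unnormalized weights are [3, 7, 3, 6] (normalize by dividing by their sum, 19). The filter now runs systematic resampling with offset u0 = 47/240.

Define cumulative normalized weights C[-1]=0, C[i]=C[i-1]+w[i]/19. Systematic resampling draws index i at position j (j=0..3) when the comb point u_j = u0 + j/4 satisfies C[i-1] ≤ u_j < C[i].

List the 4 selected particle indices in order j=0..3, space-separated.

1 1 3 3

C = [3/19, 10/19, 13/19, 1]
j=0: u_0=47/240 ∈ [3/19, 10/19) → index 1
j=1: u_1=107/240 ∈ [3/19, 10/19) → index 1
j=2: u_2=167/240 ∈ [13/19, 1) → index 3
j=3: u_3=227/240 ∈ [13/19, 1) → index 3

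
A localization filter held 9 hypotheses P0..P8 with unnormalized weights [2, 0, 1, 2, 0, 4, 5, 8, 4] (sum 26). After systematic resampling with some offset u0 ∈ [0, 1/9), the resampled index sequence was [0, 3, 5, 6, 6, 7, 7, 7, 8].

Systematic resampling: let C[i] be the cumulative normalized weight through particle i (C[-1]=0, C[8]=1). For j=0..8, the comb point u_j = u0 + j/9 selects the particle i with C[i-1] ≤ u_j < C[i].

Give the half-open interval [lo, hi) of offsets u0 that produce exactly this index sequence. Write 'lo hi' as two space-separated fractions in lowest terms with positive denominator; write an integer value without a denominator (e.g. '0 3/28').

1/78 8/117

C = [1/13, 1/13, 3/26, 5/26, 5/26, 9/26, 7/13, 11/13, 1]
j=0 picked index 0: u0 ∈ [0, 1/13)
j=1 picked index 3: u0 ∈ [1/234, 19/234)
j=2 picked index 5: u0 ∈ [-7/234, 29/234)
j=3 picked index 6: u0 ∈ [1/78, 8/39)
j=4 picked index 6: u0 ∈ [-23/234, 11/117)
j=5 picked index 7: u0 ∈ [-2/117, 34/117)
j=6 picked index 7: u0 ∈ [-5/39, 7/39)
j=7 picked index 7: u0 ∈ [-28/117, 8/117)
j=8 picked index 8: u0 ∈ [-5/117, 1/9)
intersection: [1/78, 8/117)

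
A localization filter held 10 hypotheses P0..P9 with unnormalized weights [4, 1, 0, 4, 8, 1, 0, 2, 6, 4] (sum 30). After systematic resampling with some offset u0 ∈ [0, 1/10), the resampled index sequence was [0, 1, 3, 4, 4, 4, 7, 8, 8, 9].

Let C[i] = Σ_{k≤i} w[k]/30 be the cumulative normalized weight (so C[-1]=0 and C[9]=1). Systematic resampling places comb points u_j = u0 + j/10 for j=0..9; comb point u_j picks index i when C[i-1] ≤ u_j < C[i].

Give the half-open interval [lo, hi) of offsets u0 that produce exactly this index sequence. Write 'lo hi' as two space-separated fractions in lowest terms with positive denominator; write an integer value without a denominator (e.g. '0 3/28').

1/30 1/15

C = [2/15, 1/6, 1/6, 3/10, 17/30, 3/5, 3/5, 2/3, 13/15, 1]
j=0 picked index 0: u0 ∈ [0, 2/15)
j=1 picked index 1: u0 ∈ [1/30, 1/15)
j=2 picked index 3: u0 ∈ [-1/30, 1/10)
j=3 picked index 4: u0 ∈ [0, 4/15)
j=4 picked index 4: u0 ∈ [-1/10, 1/6)
j=5 picked index 4: u0 ∈ [-1/5, 1/15)
j=6 picked index 7: u0 ∈ [0, 1/15)
j=7 picked index 8: u0 ∈ [-1/30, 1/6)
j=8 picked index 8: u0 ∈ [-2/15, 1/15)
j=9 picked index 9: u0 ∈ [-1/30, 1/10)
intersection: [1/30, 1/15)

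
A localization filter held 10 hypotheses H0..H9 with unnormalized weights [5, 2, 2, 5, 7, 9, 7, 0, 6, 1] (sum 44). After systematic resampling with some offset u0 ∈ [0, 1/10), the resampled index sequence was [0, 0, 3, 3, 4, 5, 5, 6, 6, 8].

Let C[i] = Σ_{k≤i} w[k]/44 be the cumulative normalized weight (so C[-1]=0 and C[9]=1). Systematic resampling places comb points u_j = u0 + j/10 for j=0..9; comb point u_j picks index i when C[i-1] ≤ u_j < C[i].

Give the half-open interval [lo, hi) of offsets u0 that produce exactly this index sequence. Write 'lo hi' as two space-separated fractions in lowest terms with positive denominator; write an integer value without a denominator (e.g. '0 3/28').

C = [5/44, 7/44, 9/44, 7/22, 21/44, 15/22, 37/44, 37/44, 43/44, 1]
j=0 picked index 0: u0 ∈ [0, 5/44)
j=1 picked index 0: u0 ∈ [-1/10, 3/220)
j=2 picked index 3: u0 ∈ [1/220, 13/110)
j=3 picked index 3: u0 ∈ [-21/220, 1/55)
j=4 picked index 4: u0 ∈ [-9/110, 17/220)
j=5 picked index 5: u0 ∈ [-1/44, 2/11)
j=6 picked index 5: u0 ∈ [-27/220, 9/110)
j=7 picked index 6: u0 ∈ [-1/55, 31/220)
j=8 picked index 6: u0 ∈ [-13/110, 9/220)
j=9 picked index 8: u0 ∈ [-13/220, 17/220)
intersection: [1/220, 3/220)

1/220 3/220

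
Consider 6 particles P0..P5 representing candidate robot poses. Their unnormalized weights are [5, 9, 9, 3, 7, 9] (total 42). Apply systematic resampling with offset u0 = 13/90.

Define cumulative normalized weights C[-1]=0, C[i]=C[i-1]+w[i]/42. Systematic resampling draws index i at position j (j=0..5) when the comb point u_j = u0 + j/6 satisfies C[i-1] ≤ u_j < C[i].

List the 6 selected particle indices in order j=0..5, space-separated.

1 1 2 4 5 5

C = [5/42, 1/3, 23/42, 13/21, 11/14, 1]
j=0: u_0=13/90 ∈ [5/42, 1/3) → index 1
j=1: u_1=14/45 ∈ [5/42, 1/3) → index 1
j=2: u_2=43/90 ∈ [1/3, 23/42) → index 2
j=3: u_3=29/45 ∈ [13/21, 11/14) → index 4
j=4: u_4=73/90 ∈ [11/14, 1) → index 5
j=5: u_5=44/45 ∈ [11/14, 1) → index 5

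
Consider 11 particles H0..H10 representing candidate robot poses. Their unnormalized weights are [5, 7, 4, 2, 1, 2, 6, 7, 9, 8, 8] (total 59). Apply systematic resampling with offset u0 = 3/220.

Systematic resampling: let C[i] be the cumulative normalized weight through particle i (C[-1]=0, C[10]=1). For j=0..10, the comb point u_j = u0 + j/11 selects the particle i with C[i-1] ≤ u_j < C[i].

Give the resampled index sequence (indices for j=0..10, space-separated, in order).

0 1 1 3 6 7 7 8 9 9 10

C = [5/59, 12/59, 16/59, 18/59, 19/59, 21/59, 27/59, 34/59, 43/59, 51/59, 1]
j=0: u_0=3/220 ∈ [0, 5/59) → index 0
j=1: u_1=23/220 ∈ [5/59, 12/59) → index 1
j=2: u_2=43/220 ∈ [5/59, 12/59) → index 1
j=3: u_3=63/220 ∈ [16/59, 18/59) → index 3
j=4: u_4=83/220 ∈ [21/59, 27/59) → index 6
j=5: u_5=103/220 ∈ [27/59, 34/59) → index 7
j=6: u_6=123/220 ∈ [27/59, 34/59) → index 7
j=7: u_7=13/20 ∈ [34/59, 43/59) → index 8
j=8: u_8=163/220 ∈ [43/59, 51/59) → index 9
j=9: u_9=183/220 ∈ [43/59, 51/59) → index 9
j=10: u_10=203/220 ∈ [51/59, 1) → index 10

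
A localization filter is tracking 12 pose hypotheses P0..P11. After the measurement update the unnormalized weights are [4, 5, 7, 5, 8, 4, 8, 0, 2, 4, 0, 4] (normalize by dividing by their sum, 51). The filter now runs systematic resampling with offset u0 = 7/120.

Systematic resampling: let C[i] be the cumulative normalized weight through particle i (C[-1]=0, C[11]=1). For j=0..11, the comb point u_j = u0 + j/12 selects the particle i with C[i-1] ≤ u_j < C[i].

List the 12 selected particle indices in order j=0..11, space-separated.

0 1 2 2 3 4 4 5 6 8 9 11

C = [4/51, 3/17, 16/51, 7/17, 29/51, 11/17, 41/51, 41/51, 43/51, 47/51, 47/51, 1]
j=0: u_0=7/120 ∈ [0, 4/51) → index 0
j=1: u_1=17/120 ∈ [4/51, 3/17) → index 1
j=2: u_2=9/40 ∈ [3/17, 16/51) → index 2
j=3: u_3=37/120 ∈ [3/17, 16/51) → index 2
j=4: u_4=47/120 ∈ [16/51, 7/17) → index 3
j=5: u_5=19/40 ∈ [7/17, 29/51) → index 4
j=6: u_6=67/120 ∈ [7/17, 29/51) → index 4
j=7: u_7=77/120 ∈ [29/51, 11/17) → index 5
j=8: u_8=29/40 ∈ [11/17, 41/51) → index 6
j=9: u_9=97/120 ∈ [41/51, 43/51) → index 8
j=10: u_10=107/120 ∈ [43/51, 47/51) → index 9
j=11: u_11=39/40 ∈ [47/51, 1) → index 11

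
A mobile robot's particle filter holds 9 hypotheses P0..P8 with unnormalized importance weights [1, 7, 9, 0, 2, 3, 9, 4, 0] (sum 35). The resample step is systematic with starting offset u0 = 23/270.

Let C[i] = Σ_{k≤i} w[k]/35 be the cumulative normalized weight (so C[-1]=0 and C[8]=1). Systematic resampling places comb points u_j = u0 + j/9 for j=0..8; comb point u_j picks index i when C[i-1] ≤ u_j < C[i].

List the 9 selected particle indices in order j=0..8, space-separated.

1 1 2 2 4 6 6 6 7

C = [1/35, 8/35, 17/35, 17/35, 19/35, 22/35, 31/35, 1, 1]
j=0: u_0=23/270 ∈ [1/35, 8/35) → index 1
j=1: u_1=53/270 ∈ [1/35, 8/35) → index 1
j=2: u_2=83/270 ∈ [8/35, 17/35) → index 2
j=3: u_3=113/270 ∈ [8/35, 17/35) → index 2
j=4: u_4=143/270 ∈ [17/35, 19/35) → index 4
j=5: u_5=173/270 ∈ [22/35, 31/35) → index 6
j=6: u_6=203/270 ∈ [22/35, 31/35) → index 6
j=7: u_7=233/270 ∈ [22/35, 31/35) → index 6
j=8: u_8=263/270 ∈ [31/35, 1) → index 7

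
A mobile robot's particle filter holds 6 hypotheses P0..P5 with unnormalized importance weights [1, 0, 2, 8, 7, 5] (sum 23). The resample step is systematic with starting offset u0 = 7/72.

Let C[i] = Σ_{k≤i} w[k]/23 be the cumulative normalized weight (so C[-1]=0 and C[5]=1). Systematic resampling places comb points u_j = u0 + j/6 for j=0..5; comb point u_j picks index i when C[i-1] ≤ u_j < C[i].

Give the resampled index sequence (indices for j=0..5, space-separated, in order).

2 3 3 4 4 5

C = [1/23, 1/23, 3/23, 11/23, 18/23, 1]
j=0: u_0=7/72 ∈ [1/23, 3/23) → index 2
j=1: u_1=19/72 ∈ [3/23, 11/23) → index 3
j=2: u_2=31/72 ∈ [3/23, 11/23) → index 3
j=3: u_3=43/72 ∈ [11/23, 18/23) → index 4
j=4: u_4=55/72 ∈ [11/23, 18/23) → index 4
j=5: u_5=67/72 ∈ [18/23, 1) → index 5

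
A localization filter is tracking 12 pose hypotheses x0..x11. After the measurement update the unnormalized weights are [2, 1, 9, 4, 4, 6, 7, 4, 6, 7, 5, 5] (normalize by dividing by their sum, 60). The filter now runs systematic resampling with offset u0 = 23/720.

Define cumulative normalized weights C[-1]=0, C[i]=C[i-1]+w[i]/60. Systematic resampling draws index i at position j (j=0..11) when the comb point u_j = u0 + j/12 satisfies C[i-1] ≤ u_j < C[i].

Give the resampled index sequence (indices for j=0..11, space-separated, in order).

0 2 2 4 5 6 6 7 8 9 10 11

C = [1/30, 1/20, 1/5, 4/15, 1/3, 13/30, 11/20, 37/60, 43/60, 5/6, 11/12, 1]
j=0: u_0=23/720 ∈ [0, 1/30) → index 0
j=1: u_1=83/720 ∈ [1/20, 1/5) → index 2
j=2: u_2=143/720 ∈ [1/20, 1/5) → index 2
j=3: u_3=203/720 ∈ [4/15, 1/3) → index 4
j=4: u_4=263/720 ∈ [1/3, 13/30) → index 5
j=5: u_5=323/720 ∈ [13/30, 11/20) → index 6
j=6: u_6=383/720 ∈ [13/30, 11/20) → index 6
j=7: u_7=443/720 ∈ [11/20, 37/60) → index 7
j=8: u_8=503/720 ∈ [37/60, 43/60) → index 8
j=9: u_9=563/720 ∈ [43/60, 5/6) → index 9
j=10: u_10=623/720 ∈ [5/6, 11/12) → index 10
j=11: u_11=683/720 ∈ [11/12, 1) → index 11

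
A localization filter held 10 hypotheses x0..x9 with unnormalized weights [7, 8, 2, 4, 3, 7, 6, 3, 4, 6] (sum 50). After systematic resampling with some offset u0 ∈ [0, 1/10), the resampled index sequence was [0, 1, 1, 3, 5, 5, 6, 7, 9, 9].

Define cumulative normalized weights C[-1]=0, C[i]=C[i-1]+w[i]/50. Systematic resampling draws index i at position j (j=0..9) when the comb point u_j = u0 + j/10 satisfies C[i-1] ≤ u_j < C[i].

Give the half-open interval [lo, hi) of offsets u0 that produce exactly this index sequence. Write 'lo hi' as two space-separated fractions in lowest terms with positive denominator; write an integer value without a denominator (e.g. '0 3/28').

2/25 1/10

C = [7/50, 3/10, 17/50, 21/50, 12/25, 31/50, 37/50, 4/5, 22/25, 1]
j=0 picked index 0: u0 ∈ [0, 7/50)
j=1 picked index 1: u0 ∈ [1/25, 1/5)
j=2 picked index 1: u0 ∈ [-3/50, 1/10)
j=3 picked index 3: u0 ∈ [1/25, 3/25)
j=4 picked index 5: u0 ∈ [2/25, 11/50)
j=5 picked index 5: u0 ∈ [-1/50, 3/25)
j=6 picked index 6: u0 ∈ [1/50, 7/50)
j=7 picked index 7: u0 ∈ [1/25, 1/10)
j=8 picked index 9: u0 ∈ [2/25, 1/5)
j=9 picked index 9: u0 ∈ [-1/50, 1/10)
intersection: [2/25, 1/10)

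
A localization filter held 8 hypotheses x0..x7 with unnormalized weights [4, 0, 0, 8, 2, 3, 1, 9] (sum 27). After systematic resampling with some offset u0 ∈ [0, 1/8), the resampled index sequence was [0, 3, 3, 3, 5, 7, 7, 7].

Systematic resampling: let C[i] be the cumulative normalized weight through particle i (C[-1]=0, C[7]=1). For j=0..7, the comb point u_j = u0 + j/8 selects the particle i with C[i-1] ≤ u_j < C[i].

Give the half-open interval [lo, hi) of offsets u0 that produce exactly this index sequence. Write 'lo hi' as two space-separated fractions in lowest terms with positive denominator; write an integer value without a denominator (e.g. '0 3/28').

C = [4/27, 4/27, 4/27, 4/9, 14/27, 17/27, 2/3, 1]
j=0 picked index 0: u0 ∈ [0, 4/27)
j=1 picked index 3: u0 ∈ [5/216, 23/72)
j=2 picked index 3: u0 ∈ [-11/108, 7/36)
j=3 picked index 3: u0 ∈ [-49/216, 5/72)
j=4 picked index 5: u0 ∈ [1/54, 7/54)
j=5 picked index 7: u0 ∈ [1/24, 3/8)
j=6 picked index 7: u0 ∈ [-1/12, 1/4)
j=7 picked index 7: u0 ∈ [-5/24, 1/8)
intersection: [1/24, 5/72)

1/24 5/72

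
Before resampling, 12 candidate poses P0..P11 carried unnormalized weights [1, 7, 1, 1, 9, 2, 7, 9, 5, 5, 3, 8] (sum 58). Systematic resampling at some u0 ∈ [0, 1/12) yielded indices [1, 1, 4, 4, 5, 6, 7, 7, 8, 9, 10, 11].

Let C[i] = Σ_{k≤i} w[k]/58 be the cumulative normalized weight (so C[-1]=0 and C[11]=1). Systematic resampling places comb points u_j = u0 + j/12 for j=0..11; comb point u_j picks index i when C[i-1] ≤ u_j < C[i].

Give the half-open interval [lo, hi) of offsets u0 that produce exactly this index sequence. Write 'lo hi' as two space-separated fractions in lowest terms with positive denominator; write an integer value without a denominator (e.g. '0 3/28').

C = [1/58, 4/29, 9/58, 5/29, 19/58, 21/58, 14/29, 37/58, 21/29, 47/58, 25/29, 1]
j=0 picked index 1: u0 ∈ [1/58, 4/29)
j=1 picked index 1: u0 ∈ [-23/348, 19/348)
j=2 picked index 4: u0 ∈ [1/174, 14/87)
j=3 picked index 4: u0 ∈ [-9/116, 9/116)
j=4 picked index 5: u0 ∈ [-1/174, 5/174)
j=5 picked index 6: u0 ∈ [-19/348, 23/348)
j=6 picked index 7: u0 ∈ [-1/58, 4/29)
j=7 picked index 7: u0 ∈ [-35/348, 19/348)
j=8 picked index 8: u0 ∈ [-5/174, 5/87)
j=9 picked index 9: u0 ∈ [-3/116, 7/116)
j=10 picked index 10: u0 ∈ [-2/87, 5/174)
j=11 picked index 11: u0 ∈ [-19/348, 1/12)
intersection: [1/58, 5/174)

1/58 5/174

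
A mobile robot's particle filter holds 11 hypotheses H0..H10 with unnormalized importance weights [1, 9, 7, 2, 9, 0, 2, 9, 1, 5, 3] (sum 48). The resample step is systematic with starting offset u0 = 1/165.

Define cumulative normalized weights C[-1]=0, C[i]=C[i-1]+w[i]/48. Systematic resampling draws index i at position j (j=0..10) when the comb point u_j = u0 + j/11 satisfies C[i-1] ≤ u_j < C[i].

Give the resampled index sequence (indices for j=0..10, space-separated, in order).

C = [1/48, 5/24, 17/48, 19/48, 7/12, 7/12, 5/8, 13/16, 5/6, 15/16, 1]
j=0: u_0=1/165 ∈ [0, 1/48) → index 0
j=1: u_1=16/165 ∈ [1/48, 5/24) → index 1
j=2: u_2=31/165 ∈ [1/48, 5/24) → index 1
j=3: u_3=46/165 ∈ [5/24, 17/48) → index 2
j=4: u_4=61/165 ∈ [17/48, 19/48) → index 3
j=5: u_5=76/165 ∈ [19/48, 7/12) → index 4
j=6: u_6=91/165 ∈ [19/48, 7/12) → index 4
j=7: u_7=106/165 ∈ [5/8, 13/16) → index 7
j=8: u_8=11/15 ∈ [5/8, 13/16) → index 7
j=9: u_9=136/165 ∈ [13/16, 5/6) → index 8
j=10: u_10=151/165 ∈ [5/6, 15/16) → index 9

0 1 1 2 3 4 4 7 7 8 9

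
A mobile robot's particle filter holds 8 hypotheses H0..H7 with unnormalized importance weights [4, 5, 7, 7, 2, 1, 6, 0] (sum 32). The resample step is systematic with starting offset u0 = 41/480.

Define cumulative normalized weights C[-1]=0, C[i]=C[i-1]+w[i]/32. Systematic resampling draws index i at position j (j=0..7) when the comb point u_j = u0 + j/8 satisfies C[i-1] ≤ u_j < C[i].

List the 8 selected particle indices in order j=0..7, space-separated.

0 1 2 2 3 3 6 6

C = [1/8, 9/32, 1/2, 23/32, 25/32, 13/16, 1, 1]
j=0: u_0=41/480 ∈ [0, 1/8) → index 0
j=1: u_1=101/480 ∈ [1/8, 9/32) → index 1
j=2: u_2=161/480 ∈ [9/32, 1/2) → index 2
j=3: u_3=221/480 ∈ [9/32, 1/2) → index 2
j=4: u_4=281/480 ∈ [1/2, 23/32) → index 3
j=5: u_5=341/480 ∈ [1/2, 23/32) → index 3
j=6: u_6=401/480 ∈ [13/16, 1) → index 6
j=7: u_7=461/480 ∈ [13/16, 1) → index 6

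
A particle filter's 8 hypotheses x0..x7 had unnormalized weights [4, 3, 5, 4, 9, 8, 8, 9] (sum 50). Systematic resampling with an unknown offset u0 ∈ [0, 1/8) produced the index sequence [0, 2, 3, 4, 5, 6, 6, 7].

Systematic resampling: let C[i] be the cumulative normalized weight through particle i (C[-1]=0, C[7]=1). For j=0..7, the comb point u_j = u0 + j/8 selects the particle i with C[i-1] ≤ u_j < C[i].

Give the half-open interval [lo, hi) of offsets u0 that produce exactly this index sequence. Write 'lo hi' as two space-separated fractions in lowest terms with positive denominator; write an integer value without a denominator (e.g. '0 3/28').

7/200 7/100

C = [2/25, 7/50, 6/25, 8/25, 1/2, 33/50, 41/50, 1]
j=0 picked index 0: u0 ∈ [0, 2/25)
j=1 picked index 2: u0 ∈ [3/200, 23/200)
j=2 picked index 3: u0 ∈ [-1/100, 7/100)
j=3 picked index 4: u0 ∈ [-11/200, 1/8)
j=4 picked index 5: u0 ∈ [0, 4/25)
j=5 picked index 6: u0 ∈ [7/200, 39/200)
j=6 picked index 6: u0 ∈ [-9/100, 7/100)
j=7 picked index 7: u0 ∈ [-11/200, 1/8)
intersection: [7/200, 7/100)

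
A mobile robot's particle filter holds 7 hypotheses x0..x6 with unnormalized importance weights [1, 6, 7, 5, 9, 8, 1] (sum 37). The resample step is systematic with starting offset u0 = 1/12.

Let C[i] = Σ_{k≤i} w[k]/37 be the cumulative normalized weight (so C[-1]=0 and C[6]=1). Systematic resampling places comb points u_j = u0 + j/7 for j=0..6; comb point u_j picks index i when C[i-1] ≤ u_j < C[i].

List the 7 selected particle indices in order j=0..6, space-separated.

1 2 2 3 4 5 5

C = [1/37, 7/37, 14/37, 19/37, 28/37, 36/37, 1]
j=0: u_0=1/12 ∈ [1/37, 7/37) → index 1
j=1: u_1=19/84 ∈ [7/37, 14/37) → index 2
j=2: u_2=31/84 ∈ [7/37, 14/37) → index 2
j=3: u_3=43/84 ∈ [14/37, 19/37) → index 3
j=4: u_4=55/84 ∈ [19/37, 28/37) → index 4
j=5: u_5=67/84 ∈ [28/37, 36/37) → index 5
j=6: u_6=79/84 ∈ [28/37, 36/37) → index 5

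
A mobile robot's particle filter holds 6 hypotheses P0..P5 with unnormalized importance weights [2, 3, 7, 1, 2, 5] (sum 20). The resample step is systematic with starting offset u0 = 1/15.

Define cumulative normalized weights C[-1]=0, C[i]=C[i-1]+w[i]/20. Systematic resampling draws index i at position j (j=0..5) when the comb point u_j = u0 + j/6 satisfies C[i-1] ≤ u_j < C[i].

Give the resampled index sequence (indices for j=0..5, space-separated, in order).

C = [1/10, 1/4, 3/5, 13/20, 3/4, 1]
j=0: u_0=1/15 ∈ [0, 1/10) → index 0
j=1: u_1=7/30 ∈ [1/10, 1/4) → index 1
j=2: u_2=2/5 ∈ [1/4, 3/5) → index 2
j=3: u_3=17/30 ∈ [1/4, 3/5) → index 2
j=4: u_4=11/15 ∈ [13/20, 3/4) → index 4
j=5: u_5=9/10 ∈ [3/4, 1) → index 5

0 1 2 2 4 5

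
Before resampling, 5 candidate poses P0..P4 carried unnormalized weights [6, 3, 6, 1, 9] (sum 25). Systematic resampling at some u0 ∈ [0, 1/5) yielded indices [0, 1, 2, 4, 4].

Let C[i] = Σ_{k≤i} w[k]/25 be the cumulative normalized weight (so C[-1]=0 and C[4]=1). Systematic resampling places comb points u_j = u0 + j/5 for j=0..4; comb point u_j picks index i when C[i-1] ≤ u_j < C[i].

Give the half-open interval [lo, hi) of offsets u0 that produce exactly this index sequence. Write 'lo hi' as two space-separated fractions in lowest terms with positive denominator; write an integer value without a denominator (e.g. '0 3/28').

C = [6/25, 9/25, 3/5, 16/25, 1]
j=0 picked index 0: u0 ∈ [0, 6/25)
j=1 picked index 1: u0 ∈ [1/25, 4/25)
j=2 picked index 2: u0 ∈ [-1/25, 1/5)
j=3 picked index 4: u0 ∈ [1/25, 2/5)
j=4 picked index 4: u0 ∈ [-4/25, 1/5)
intersection: [1/25, 4/25)

1/25 4/25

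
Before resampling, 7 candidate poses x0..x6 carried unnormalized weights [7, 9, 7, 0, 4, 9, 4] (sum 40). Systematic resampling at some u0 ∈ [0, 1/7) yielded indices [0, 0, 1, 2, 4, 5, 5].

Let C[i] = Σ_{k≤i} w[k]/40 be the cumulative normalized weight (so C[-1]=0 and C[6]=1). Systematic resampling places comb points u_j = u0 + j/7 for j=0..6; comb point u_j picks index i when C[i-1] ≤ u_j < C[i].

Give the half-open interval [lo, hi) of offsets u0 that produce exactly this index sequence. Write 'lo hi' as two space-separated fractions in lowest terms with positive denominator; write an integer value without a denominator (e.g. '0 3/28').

C = [7/40, 2/5, 23/40, 23/40, 27/40, 9/10, 1]
j=0 picked index 0: u0 ∈ [0, 7/40)
j=1 picked index 0: u0 ∈ [-1/7, 9/280)
j=2 picked index 1: u0 ∈ [-31/280, 4/35)
j=3 picked index 2: u0 ∈ [-1/35, 41/280)
j=4 picked index 4: u0 ∈ [1/280, 29/280)
j=5 picked index 5: u0 ∈ [-11/280, 13/70)
j=6 picked index 5: u0 ∈ [-51/280, 3/70)
intersection: [1/280, 9/280)

1/280 9/280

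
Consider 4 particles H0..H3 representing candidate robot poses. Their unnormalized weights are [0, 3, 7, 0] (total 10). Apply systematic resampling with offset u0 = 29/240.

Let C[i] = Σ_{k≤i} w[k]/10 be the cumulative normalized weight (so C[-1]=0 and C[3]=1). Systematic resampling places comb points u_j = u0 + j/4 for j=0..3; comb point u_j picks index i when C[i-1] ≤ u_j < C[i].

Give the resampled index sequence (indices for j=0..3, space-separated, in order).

C = [0, 3/10, 1, 1]
j=0: u_0=29/240 ∈ [0, 3/10) → index 1
j=1: u_1=89/240 ∈ [3/10, 1) → index 2
j=2: u_2=149/240 ∈ [3/10, 1) → index 2
j=3: u_3=209/240 ∈ [3/10, 1) → index 2

1 2 2 2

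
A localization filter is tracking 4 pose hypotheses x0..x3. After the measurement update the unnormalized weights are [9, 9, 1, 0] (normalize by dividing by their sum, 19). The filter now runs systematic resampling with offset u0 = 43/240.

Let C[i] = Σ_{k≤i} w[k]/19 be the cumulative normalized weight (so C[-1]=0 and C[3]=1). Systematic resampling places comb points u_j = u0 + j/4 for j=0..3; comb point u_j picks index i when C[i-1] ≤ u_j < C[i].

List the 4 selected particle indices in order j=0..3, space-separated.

C = [9/19, 18/19, 1, 1]
j=0: u_0=43/240 ∈ [0, 9/19) → index 0
j=1: u_1=103/240 ∈ [0, 9/19) → index 0
j=2: u_2=163/240 ∈ [9/19, 18/19) → index 1
j=3: u_3=223/240 ∈ [9/19, 18/19) → index 1

0 0 1 1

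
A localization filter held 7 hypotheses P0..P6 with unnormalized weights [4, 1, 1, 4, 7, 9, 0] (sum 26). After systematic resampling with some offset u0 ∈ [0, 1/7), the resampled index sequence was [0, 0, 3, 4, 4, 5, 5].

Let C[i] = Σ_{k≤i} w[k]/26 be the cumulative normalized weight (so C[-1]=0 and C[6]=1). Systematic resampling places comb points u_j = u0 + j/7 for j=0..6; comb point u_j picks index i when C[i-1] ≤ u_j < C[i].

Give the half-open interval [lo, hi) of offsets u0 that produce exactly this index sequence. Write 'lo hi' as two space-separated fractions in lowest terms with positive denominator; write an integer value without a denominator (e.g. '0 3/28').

0 1/91

C = [2/13, 5/26, 3/13, 5/13, 17/26, 1, 1]
j=0 picked index 0: u0 ∈ [0, 2/13)
j=1 picked index 0: u0 ∈ [-1/7, 1/91)
j=2 picked index 3: u0 ∈ [-5/91, 9/91)
j=3 picked index 4: u0 ∈ [-4/91, 41/182)
j=4 picked index 4: u0 ∈ [-17/91, 15/182)
j=5 picked index 5: u0 ∈ [-11/182, 2/7)
j=6 picked index 5: u0 ∈ [-37/182, 1/7)
intersection: [0, 1/91)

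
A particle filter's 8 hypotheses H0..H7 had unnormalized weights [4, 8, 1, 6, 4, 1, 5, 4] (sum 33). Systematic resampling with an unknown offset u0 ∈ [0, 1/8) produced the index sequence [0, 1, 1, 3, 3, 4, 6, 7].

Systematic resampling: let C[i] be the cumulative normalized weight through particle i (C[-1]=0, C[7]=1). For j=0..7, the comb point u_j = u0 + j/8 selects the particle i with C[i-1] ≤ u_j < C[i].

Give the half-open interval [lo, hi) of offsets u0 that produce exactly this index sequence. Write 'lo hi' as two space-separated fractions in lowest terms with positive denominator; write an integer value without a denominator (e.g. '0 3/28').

C = [4/33, 4/11, 13/33, 19/33, 23/33, 8/11, 29/33, 1]
j=0 picked index 0: u0 ∈ [0, 4/33)
j=1 picked index 1: u0 ∈ [-1/264, 21/88)
j=2 picked index 1: u0 ∈ [-17/132, 5/44)
j=3 picked index 3: u0 ∈ [5/264, 53/264)
j=4 picked index 3: u0 ∈ [-7/66, 5/66)
j=5 picked index 4: u0 ∈ [-13/264, 19/264)
j=6 picked index 6: u0 ∈ [-1/44, 17/132)
j=7 picked index 7: u0 ∈ [1/264, 1/8)
intersection: [5/264, 19/264)

5/264 19/264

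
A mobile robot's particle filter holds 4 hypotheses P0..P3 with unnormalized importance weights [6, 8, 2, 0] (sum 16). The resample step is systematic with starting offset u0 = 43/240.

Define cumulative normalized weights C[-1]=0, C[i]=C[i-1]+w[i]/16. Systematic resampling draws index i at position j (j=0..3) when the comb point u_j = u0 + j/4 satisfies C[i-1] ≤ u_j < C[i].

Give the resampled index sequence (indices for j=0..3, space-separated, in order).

C = [3/8, 7/8, 1, 1]
j=0: u_0=43/240 ∈ [0, 3/8) → index 0
j=1: u_1=103/240 ∈ [3/8, 7/8) → index 1
j=2: u_2=163/240 ∈ [3/8, 7/8) → index 1
j=3: u_3=223/240 ∈ [7/8, 1) → index 2

0 1 1 2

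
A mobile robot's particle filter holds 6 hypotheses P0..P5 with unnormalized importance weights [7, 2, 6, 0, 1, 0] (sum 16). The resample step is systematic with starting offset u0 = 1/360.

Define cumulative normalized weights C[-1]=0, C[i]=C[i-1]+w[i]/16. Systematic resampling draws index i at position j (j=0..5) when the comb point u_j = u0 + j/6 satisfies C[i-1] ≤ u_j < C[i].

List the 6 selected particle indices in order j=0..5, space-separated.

0 0 0 1 2 2

C = [7/16, 9/16, 15/16, 15/16, 1, 1]
j=0: u_0=1/360 ∈ [0, 7/16) → index 0
j=1: u_1=61/360 ∈ [0, 7/16) → index 0
j=2: u_2=121/360 ∈ [0, 7/16) → index 0
j=3: u_3=181/360 ∈ [7/16, 9/16) → index 1
j=4: u_4=241/360 ∈ [9/16, 15/16) → index 2
j=5: u_5=301/360 ∈ [9/16, 15/16) → index 2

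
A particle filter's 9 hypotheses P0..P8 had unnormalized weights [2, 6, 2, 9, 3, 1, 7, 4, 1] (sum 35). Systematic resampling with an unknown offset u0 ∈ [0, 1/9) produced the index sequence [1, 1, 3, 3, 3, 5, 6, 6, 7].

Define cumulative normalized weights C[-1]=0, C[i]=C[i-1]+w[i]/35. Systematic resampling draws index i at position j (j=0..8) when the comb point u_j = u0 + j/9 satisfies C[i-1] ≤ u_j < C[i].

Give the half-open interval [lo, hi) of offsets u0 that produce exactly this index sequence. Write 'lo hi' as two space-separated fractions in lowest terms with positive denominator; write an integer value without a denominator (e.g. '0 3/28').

23/315 5/63

C = [2/35, 8/35, 2/7, 19/35, 22/35, 23/35, 6/7, 34/35, 1]
j=0 picked index 1: u0 ∈ [2/35, 8/35)
j=1 picked index 1: u0 ∈ [-17/315, 37/315)
j=2 picked index 3: u0 ∈ [4/63, 101/315)
j=3 picked index 3: u0 ∈ [-1/21, 22/105)
j=4 picked index 3: u0 ∈ [-10/63, 31/315)
j=5 picked index 5: u0 ∈ [23/315, 32/315)
j=6 picked index 6: u0 ∈ [-1/105, 4/21)
j=7 picked index 6: u0 ∈ [-38/315, 5/63)
j=8 picked index 7: u0 ∈ [-2/63, 26/315)
intersection: [23/315, 5/63)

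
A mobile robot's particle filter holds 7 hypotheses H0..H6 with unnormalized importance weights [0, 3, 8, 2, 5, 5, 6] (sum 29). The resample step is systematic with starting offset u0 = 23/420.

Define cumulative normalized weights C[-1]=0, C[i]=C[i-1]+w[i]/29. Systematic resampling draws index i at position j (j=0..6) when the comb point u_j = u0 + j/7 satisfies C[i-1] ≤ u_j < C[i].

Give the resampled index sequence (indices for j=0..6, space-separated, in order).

C = [0, 3/29, 11/29, 13/29, 18/29, 23/29, 1]
j=0: u_0=23/420 ∈ [0, 3/29) → index 1
j=1: u_1=83/420 ∈ [3/29, 11/29) → index 2
j=2: u_2=143/420 ∈ [3/29, 11/29) → index 2
j=3: u_3=29/60 ∈ [13/29, 18/29) → index 4
j=4: u_4=263/420 ∈ [18/29, 23/29) → index 5
j=5: u_5=323/420 ∈ [18/29, 23/29) → index 5
j=6: u_6=383/420 ∈ [23/29, 1) → index 6

1 2 2 4 5 5 6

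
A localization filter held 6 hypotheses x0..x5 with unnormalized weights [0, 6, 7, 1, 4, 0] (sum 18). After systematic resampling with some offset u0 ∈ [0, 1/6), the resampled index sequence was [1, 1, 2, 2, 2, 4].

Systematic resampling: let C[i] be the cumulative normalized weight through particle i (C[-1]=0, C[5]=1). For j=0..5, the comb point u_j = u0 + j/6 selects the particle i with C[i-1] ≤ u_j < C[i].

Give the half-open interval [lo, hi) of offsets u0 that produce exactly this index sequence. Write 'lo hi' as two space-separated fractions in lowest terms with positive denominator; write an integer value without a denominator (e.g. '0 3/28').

0 1/18

C = [0, 1/3, 13/18, 7/9, 1, 1]
j=0 picked index 1: u0 ∈ [0, 1/3)
j=1 picked index 1: u0 ∈ [-1/6, 1/6)
j=2 picked index 2: u0 ∈ [0, 7/18)
j=3 picked index 2: u0 ∈ [-1/6, 2/9)
j=4 picked index 2: u0 ∈ [-1/3, 1/18)
j=5 picked index 4: u0 ∈ [-1/18, 1/6)
intersection: [0, 1/18)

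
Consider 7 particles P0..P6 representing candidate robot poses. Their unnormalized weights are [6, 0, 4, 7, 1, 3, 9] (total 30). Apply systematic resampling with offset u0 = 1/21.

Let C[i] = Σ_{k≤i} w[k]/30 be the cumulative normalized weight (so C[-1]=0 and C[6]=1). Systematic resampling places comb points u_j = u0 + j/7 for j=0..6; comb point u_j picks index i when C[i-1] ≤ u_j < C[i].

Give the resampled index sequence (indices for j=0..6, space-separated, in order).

C = [1/5, 1/5, 1/3, 17/30, 3/5, 7/10, 1]
j=0: u_0=1/21 ∈ [0, 1/5) → index 0
j=1: u_1=4/21 ∈ [0, 1/5) → index 0
j=2: u_2=1/3 ∈ [1/3, 17/30) → index 3
j=3: u_3=10/21 ∈ [1/3, 17/30) → index 3
j=4: u_4=13/21 ∈ [3/5, 7/10) → index 5
j=5: u_5=16/21 ∈ [7/10, 1) → index 6
j=6: u_6=19/21 ∈ [7/10, 1) → index 6

0 0 3 3 5 6 6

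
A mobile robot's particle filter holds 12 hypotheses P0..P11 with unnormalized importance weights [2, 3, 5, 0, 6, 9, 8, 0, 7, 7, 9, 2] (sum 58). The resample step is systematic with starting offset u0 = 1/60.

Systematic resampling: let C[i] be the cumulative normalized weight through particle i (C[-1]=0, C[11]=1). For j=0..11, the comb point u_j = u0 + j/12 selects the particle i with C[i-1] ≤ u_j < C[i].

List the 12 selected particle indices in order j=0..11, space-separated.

C = [1/29, 5/58, 5/29, 5/29, 8/29, 25/58, 33/58, 33/58, 20/29, 47/58, 28/29, 1]
j=0: u_0=1/60 ∈ [0, 1/29) → index 0
j=1: u_1=1/10 ∈ [5/58, 5/29) → index 2
j=2: u_2=11/60 ∈ [5/29, 8/29) → index 4
j=3: u_3=4/15 ∈ [5/29, 8/29) → index 4
j=4: u_4=7/20 ∈ [8/29, 25/58) → index 5
j=5: u_5=13/30 ∈ [25/58, 33/58) → index 6
j=6: u_6=31/60 ∈ [25/58, 33/58) → index 6
j=7: u_7=3/5 ∈ [33/58, 20/29) → index 8
j=8: u_8=41/60 ∈ [33/58, 20/29) → index 8
j=9: u_9=23/30 ∈ [20/29, 47/58) → index 9
j=10: u_10=17/20 ∈ [47/58, 28/29) → index 10
j=11: u_11=14/15 ∈ [47/58, 28/29) → index 10

0 2 4 4 5 6 6 8 8 9 10 10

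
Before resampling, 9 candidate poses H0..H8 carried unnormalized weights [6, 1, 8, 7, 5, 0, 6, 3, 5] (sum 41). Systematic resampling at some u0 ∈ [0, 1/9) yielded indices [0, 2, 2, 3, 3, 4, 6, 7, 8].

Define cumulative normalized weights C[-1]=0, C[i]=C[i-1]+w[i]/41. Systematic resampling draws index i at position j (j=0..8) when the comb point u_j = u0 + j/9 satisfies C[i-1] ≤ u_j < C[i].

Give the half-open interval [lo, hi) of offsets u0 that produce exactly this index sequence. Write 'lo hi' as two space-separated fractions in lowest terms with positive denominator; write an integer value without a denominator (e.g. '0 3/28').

22/369 34/369

C = [6/41, 7/41, 15/41, 22/41, 27/41, 27/41, 33/41, 36/41, 1]
j=0 picked index 0: u0 ∈ [0, 6/41)
j=1 picked index 2: u0 ∈ [22/369, 94/369)
j=2 picked index 2: u0 ∈ [-19/369, 53/369)
j=3 picked index 3: u0 ∈ [4/123, 25/123)
j=4 picked index 3: u0 ∈ [-29/369, 34/369)
j=5 picked index 4: u0 ∈ [-7/369, 38/369)
j=6 picked index 6: u0 ∈ [-1/123, 17/123)
j=7 picked index 7: u0 ∈ [10/369, 37/369)
j=8 picked index 8: u0 ∈ [-4/369, 1/9)
intersection: [22/369, 34/369)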